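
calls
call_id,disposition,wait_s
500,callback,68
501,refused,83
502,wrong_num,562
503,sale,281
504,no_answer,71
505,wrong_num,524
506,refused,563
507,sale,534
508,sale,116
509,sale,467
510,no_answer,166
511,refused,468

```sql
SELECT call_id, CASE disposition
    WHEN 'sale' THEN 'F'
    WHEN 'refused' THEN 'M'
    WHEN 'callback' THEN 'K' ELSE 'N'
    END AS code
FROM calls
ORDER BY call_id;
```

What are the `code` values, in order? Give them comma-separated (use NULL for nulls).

K, M, N, F, N, N, M, F, F, F, N, M

call_id=500: disposition='callback' → K
call_id=501: disposition='refused' → M
call_id=502: ELSE → N
call_id=503: disposition='sale' → F
call_id=504: ELSE → N
call_id=505: ELSE → N
call_id=506: disposition='refused' → M
call_id=507: disposition='sale' → F
call_id=508: disposition='sale' → F
call_id=509: disposition='sale' → F
call_id=510: ELSE → N
call_id=511: disposition='refused' → M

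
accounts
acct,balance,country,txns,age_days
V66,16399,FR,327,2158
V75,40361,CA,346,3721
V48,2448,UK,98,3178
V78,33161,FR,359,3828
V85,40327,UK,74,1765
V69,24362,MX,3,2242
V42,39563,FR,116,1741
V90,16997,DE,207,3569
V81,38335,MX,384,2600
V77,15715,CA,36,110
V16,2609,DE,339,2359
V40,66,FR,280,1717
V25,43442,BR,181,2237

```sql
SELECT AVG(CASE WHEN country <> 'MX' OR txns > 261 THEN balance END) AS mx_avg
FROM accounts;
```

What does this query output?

acct=V66: ✓ → 16399
acct=V75: ✓ → 40361
acct=V48: ✓ → 2448
acct=V78: ✓ → 33161
acct=V85: ✓ → 40327
acct=V69: ✗
acct=V42: ✓ → 39563
acct=V90: ✓ → 16997
acct=V81: ✓ → 38335
acct=V77: ✓ → 15715
acct=V16: ✓ → 2609
acct=V40: ✓ → 66
acct=V25: ✓ → 43442
mx_avg = (16399 + 40361 + 2448 + 33161 + 40327 + 39563 + 16997 + 38335 + 15715 + 2609 + 66 + 43442) / 12 = 24118.5833333333

24118.5833333333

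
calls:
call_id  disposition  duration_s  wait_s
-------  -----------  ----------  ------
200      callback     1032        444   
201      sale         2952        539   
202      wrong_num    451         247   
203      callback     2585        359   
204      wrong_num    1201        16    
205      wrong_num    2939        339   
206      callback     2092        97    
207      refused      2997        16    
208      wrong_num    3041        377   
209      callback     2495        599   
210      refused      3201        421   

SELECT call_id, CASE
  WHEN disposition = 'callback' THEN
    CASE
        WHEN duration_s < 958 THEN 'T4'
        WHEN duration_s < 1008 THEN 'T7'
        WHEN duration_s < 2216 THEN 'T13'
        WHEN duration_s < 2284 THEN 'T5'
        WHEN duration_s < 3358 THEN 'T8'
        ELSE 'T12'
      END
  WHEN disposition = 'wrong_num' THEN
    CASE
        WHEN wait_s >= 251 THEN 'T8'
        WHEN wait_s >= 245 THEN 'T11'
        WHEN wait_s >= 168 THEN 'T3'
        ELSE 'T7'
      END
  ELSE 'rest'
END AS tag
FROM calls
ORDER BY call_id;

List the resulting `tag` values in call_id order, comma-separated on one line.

call_id=200: disposition='callback' → inner[duration_s < 2216] → T13
call_id=201: disposition='sale' → outer ELSE → rest
call_id=202: disposition='wrong_num' → inner[wait_s >= 245] → T11
call_id=203: disposition='callback' → inner[duration_s < 3358] → T8
call_id=204: disposition='wrong_num' → inner[ELSE] → T7
call_id=205: disposition='wrong_num' → inner[wait_s >= 251] → T8
call_id=206: disposition='callback' → inner[duration_s < 2216] → T13
call_id=207: disposition='refused' → outer ELSE → rest
call_id=208: disposition='wrong_num' → inner[wait_s >= 251] → T8
call_id=209: disposition='callback' → inner[duration_s < 3358] → T8
call_id=210: disposition='refused' → outer ELSE → rest

T13, rest, T11, T8, T7, T8, T13, rest, T8, T8, rest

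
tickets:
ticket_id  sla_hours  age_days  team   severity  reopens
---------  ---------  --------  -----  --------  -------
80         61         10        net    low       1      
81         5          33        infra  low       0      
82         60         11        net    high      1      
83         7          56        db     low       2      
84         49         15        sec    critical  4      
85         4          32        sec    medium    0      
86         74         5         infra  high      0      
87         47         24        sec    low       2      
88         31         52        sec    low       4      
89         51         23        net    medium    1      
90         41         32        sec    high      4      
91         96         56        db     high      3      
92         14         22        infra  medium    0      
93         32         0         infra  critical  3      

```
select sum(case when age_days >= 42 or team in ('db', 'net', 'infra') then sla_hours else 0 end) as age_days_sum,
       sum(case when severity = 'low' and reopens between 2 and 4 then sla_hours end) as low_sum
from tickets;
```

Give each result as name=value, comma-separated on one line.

[age_days_sum: age_days >= 42 or team in ('db', 'net', 'infra')]
ticket_id=80: ✓ → 61
ticket_id=81: ✓ → 5
ticket_id=82: ✓ → 60
ticket_id=83: ✓ → 7
ticket_id=84: ✗
ticket_id=85: ✗
ticket_id=86: ✓ → 74
ticket_id=87: ✗
ticket_id=88: ✓ → 31
ticket_id=89: ✓ → 51
ticket_id=90: ✗
ticket_id=91: ✓ → 96
ticket_id=92: ✓ → 14
ticket_id=93: ✓ → 32
age_days_sum = 61 + 5 + 60 + 7 + 74 + 31 + 51 + 96 + 14 + 32 = 431
—
[low_sum: severity = 'low' and reopens between 2 and 4]
ticket_id=80: ✗
ticket_id=81: ✗
ticket_id=82: ✗
ticket_id=83: ✓ → 7
ticket_id=84: ✗
ticket_id=85: ✗
ticket_id=86: ✗
ticket_id=87: ✓ → 47
ticket_id=88: ✓ → 31
ticket_id=89: ✗
ticket_id=90: ✗
ticket_id=91: ✗
ticket_id=92: ✗
ticket_id=93: ✗
low_sum = 7 + 47 + 31 = 85

age_days_sum=431, low_sum=85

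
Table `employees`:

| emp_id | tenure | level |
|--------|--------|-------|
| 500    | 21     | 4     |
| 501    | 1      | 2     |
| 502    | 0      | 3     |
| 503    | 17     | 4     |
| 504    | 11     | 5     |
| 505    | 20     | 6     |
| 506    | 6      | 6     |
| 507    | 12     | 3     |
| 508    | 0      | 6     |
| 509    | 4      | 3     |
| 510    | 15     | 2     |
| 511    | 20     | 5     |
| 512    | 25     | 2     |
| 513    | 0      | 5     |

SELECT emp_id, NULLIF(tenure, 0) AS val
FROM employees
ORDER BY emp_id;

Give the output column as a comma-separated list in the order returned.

21, 1, NULL, 17, 11, 20, 6, 12, NULL, 4, 15, 20, 25, NULL

emp_id=500: tenure=21 vs 0: differ → 21
emp_id=501: tenure=1 vs 0: differ → 1
emp_id=502: tenure=0 vs 0: equal → NULL
emp_id=503: tenure=17 vs 0: differ → 17
emp_id=504: tenure=11 vs 0: differ → 11
emp_id=505: tenure=20 vs 0: differ → 20
emp_id=506: tenure=6 vs 0: differ → 6
emp_id=507: tenure=12 vs 0: differ → 12
emp_id=508: tenure=0 vs 0: equal → NULL
emp_id=509: tenure=4 vs 0: differ → 4
emp_id=510: tenure=15 vs 0: differ → 15
emp_id=511: tenure=20 vs 0: differ → 20
emp_id=512: tenure=25 vs 0: differ → 25
emp_id=513: tenure=0 vs 0: equal → NULL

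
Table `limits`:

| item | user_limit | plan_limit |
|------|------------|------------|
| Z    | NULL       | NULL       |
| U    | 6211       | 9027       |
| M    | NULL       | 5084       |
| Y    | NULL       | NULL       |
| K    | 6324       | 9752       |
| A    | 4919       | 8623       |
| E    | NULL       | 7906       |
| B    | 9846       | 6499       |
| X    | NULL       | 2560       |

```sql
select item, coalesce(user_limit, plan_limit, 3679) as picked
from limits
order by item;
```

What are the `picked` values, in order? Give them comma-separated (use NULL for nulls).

item=A: user_limit=4919 → 4919
item=B: user_limit=9846 → 9846
item=E: user_limit=NULL, plan_limit=7906 → 7906
item=K: user_limit=6324 → 6324
item=M: user_limit=NULL, plan_limit=5084 → 5084
item=U: user_limit=6211 → 6211
item=X: user_limit=NULL, plan_limit=2560 → 2560
item=Y: user_limit=NULL, plan_limit=NULL, → literal 3679 → 3679
item=Z: user_limit=NULL, plan_limit=NULL, → literal 3679 → 3679

4919, 9846, 7906, 6324, 5084, 6211, 2560, 3679, 3679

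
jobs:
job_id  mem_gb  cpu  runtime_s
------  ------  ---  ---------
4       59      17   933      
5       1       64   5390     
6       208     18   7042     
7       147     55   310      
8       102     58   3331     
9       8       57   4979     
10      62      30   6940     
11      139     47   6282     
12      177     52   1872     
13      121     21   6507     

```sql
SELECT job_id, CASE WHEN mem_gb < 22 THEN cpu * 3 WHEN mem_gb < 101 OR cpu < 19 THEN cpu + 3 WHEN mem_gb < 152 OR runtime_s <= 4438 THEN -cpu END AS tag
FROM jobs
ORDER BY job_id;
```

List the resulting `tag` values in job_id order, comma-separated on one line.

20, 192, 21, -55, -58, 171, 33, -47, -52, -21

job_id=4: mem_gb < 101 OR cpu < 19 → 20
job_id=5: mem_gb < 22 → 192
job_id=6: mem_gb < 101 OR cpu < 19 → 21
job_id=7: mem_gb < 152 OR runtime_s <= 4438 → -55
job_id=8: mem_gb < 152 OR runtime_s <= 4438 → -58
job_id=9: mem_gb < 22 → 171
job_id=10: mem_gb < 101 OR cpu < 19 → 33
job_id=11: mem_gb < 152 OR runtime_s <= 4438 → -47
job_id=12: mem_gb < 152 OR runtime_s <= 4438 → -52
job_id=13: mem_gb < 152 OR runtime_s <= 4438 → -21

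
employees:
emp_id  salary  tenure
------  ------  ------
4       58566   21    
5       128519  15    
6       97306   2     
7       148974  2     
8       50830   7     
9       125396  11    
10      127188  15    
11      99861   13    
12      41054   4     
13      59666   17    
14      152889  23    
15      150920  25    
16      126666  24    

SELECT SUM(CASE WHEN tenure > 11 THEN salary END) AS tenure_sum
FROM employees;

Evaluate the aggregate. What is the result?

904275

emp_id=4: ✓ → 58566
emp_id=5: ✓ → 128519
emp_id=6: ✗
emp_id=7: ✗
emp_id=8: ✗
emp_id=9: ✗
emp_id=10: ✓ → 127188
emp_id=11: ✓ → 99861
emp_id=12: ✗
emp_id=13: ✓ → 59666
emp_id=14: ✓ → 152889
emp_id=15: ✓ → 150920
emp_id=16: ✓ → 126666
tenure_sum = 58566 + 128519 + 127188 + 99861 + 59666 + 152889 + 150920 + 126666 = 904275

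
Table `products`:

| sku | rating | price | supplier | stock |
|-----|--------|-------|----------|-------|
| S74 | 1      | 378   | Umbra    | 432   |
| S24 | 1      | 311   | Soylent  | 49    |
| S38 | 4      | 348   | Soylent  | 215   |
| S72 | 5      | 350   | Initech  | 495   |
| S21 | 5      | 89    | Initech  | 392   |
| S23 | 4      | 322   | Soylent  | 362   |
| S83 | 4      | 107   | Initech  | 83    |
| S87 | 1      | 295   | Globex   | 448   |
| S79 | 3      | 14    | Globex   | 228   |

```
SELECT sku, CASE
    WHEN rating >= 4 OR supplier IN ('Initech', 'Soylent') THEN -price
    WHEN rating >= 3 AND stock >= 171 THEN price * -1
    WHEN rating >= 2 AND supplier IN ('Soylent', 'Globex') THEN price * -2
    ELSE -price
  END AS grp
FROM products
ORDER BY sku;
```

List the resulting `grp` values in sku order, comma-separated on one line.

sku=S21: rating >= 4 OR supplier IN ('Initech', 'Soylent') → -89
sku=S23: rating >= 4 OR supplier IN ('Initech', 'Soylent') → -322
sku=S24: rating >= 4 OR supplier IN ('Initech', 'Soylent') → -311
sku=S38: rating >= 4 OR supplier IN ('Initech', 'Soylent') → -348
sku=S72: rating >= 4 OR supplier IN ('Initech', 'Soylent') → -350
sku=S74: ELSE → -378
sku=S79: rating >= 3 AND stock >= 171 → -14
sku=S83: rating >= 4 OR supplier IN ('Initech', 'Soylent') → -107
sku=S87: ELSE → -295

-89, -322, -311, -348, -350, -378, -14, -107, -295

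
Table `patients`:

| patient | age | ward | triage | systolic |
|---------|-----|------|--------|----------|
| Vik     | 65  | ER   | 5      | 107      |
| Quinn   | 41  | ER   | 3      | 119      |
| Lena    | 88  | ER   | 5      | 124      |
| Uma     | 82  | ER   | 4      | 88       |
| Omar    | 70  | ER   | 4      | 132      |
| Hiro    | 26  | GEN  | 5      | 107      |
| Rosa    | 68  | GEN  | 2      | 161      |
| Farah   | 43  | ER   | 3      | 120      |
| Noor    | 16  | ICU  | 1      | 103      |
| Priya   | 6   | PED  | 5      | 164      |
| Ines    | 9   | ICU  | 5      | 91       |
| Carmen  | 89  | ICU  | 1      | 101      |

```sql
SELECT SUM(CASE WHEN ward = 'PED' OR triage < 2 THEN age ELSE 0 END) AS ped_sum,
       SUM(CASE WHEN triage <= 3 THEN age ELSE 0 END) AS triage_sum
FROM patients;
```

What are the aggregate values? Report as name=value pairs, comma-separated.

ped_sum=111, triage_sum=257

[ped_sum: ward = 'PED' OR triage < 2]
patient=Vik: ✗
patient=Quinn: ✗
patient=Lena: ✗
patient=Uma: ✗
patient=Omar: ✗
patient=Hiro: ✗
patient=Rosa: ✗
patient=Farah: ✗
patient=Noor: ✓ → 16
patient=Priya: ✓ → 6
patient=Ines: ✗
patient=Carmen: ✓ → 89
ped_sum = 16 + 6 + 89 = 111
—
[triage_sum: triage <= 3]
patient=Vik: ✗
patient=Quinn: ✓ → 41
patient=Lena: ✗
patient=Uma: ✗
patient=Omar: ✗
patient=Hiro: ✗
patient=Rosa: ✓ → 68
patient=Farah: ✓ → 43
patient=Noor: ✓ → 16
patient=Priya: ✗
patient=Ines: ✗
patient=Carmen: ✓ → 89
triage_sum = 41 + 68 + 43 + 16 + 89 = 257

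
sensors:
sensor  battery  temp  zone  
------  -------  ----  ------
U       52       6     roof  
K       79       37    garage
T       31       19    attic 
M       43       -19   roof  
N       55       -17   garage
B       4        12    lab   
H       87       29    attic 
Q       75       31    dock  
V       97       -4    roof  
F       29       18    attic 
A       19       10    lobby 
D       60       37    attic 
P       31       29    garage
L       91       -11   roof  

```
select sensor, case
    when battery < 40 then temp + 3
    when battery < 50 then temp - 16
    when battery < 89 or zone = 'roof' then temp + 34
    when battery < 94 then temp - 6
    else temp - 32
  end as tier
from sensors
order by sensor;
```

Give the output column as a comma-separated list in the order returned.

13, 15, 71, 21, 63, 71, 23, -35, 17, 32, 65, 22, 40, 30

sensor=A: battery < 40 → 13
sensor=B: battery < 40 → 15
sensor=D: battery < 89 or zone = 'roof' → 71
sensor=F: battery < 40 → 21
sensor=H: battery < 89 or zone = 'roof' → 63
sensor=K: battery < 89 or zone = 'roof' → 71
sensor=L: battery < 89 or zone = 'roof' → 23
sensor=M: battery < 50 → -35
sensor=N: battery < 89 or zone = 'roof' → 17
sensor=P: battery < 40 → 32
sensor=Q: battery < 89 or zone = 'roof' → 65
sensor=T: battery < 40 → 22
sensor=U: battery < 89 or zone = 'roof' → 40
sensor=V: battery < 89 or zone = 'roof' → 30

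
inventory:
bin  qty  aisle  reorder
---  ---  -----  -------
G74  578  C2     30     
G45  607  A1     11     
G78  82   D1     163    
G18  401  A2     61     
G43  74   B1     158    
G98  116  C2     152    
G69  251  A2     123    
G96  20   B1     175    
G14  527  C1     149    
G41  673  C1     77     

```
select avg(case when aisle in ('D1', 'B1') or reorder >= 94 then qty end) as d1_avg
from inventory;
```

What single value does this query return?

178.3333333333

bin=G74: ✗
bin=G45: ✗
bin=G78: ✓ → 82
bin=G18: ✗
bin=G43: ✓ → 74
bin=G98: ✓ → 116
bin=G69: ✓ → 251
bin=G96: ✓ → 20
bin=G14: ✓ → 527
bin=G41: ✗
d1_avg = (82 + 74 + 116 + 251 + 20 + 527) / 6 = 178.3333333333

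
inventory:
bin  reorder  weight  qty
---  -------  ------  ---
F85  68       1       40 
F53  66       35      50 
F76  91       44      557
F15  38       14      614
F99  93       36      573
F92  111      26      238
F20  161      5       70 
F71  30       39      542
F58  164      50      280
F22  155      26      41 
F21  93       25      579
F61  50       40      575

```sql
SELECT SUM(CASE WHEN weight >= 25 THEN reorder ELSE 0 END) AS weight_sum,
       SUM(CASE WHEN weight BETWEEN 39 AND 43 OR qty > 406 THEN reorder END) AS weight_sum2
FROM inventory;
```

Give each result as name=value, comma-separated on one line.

[weight_sum: weight >= 25]
bin=F85: ✗
bin=F53: ✓ → 66
bin=F76: ✓ → 91
bin=F15: ✗
bin=F99: ✓ → 93
bin=F92: ✓ → 111
bin=F20: ✗
bin=F71: ✓ → 30
bin=F58: ✓ → 164
bin=F22: ✓ → 155
bin=F21: ✓ → 93
bin=F61: ✓ → 50
weight_sum = 66 + 91 + 93 + 111 + 30 + 164 + 155 + 93 + 50 = 853
—
[weight_sum2: weight BETWEEN 39 AND 43 OR qty > 406]
bin=F85: ✗
bin=F53: ✗
bin=F76: ✓ → 91
bin=F15: ✓ → 38
bin=F99: ✓ → 93
bin=F92: ✗
bin=F20: ✗
bin=F71: ✓ → 30
bin=F58: ✗
bin=F22: ✗
bin=F21: ✓ → 93
bin=F61: ✓ → 50
weight_sum2 = 91 + 38 + 93 + 30 + 93 + 50 = 395

weight_sum=853, weight_sum2=395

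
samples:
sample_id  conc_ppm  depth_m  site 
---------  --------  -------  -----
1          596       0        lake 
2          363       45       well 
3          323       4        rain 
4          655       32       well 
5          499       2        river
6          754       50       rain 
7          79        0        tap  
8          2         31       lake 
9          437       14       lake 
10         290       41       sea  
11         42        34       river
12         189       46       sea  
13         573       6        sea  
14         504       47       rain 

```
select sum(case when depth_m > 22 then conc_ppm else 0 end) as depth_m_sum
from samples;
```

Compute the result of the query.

sample_id=1: ✗
sample_id=2: ✓ → 363
sample_id=3: ✗
sample_id=4: ✓ → 655
sample_id=5: ✗
sample_id=6: ✓ → 754
sample_id=7: ✗
sample_id=8: ✓ → 2
sample_id=9: ✗
sample_id=10: ✓ → 290
sample_id=11: ✓ → 42
sample_id=12: ✓ → 189
sample_id=13: ✗
sample_id=14: ✓ → 504
depth_m_sum = 363 + 655 + 754 + 2 + 290 + 42 + 189 + 504 = 2799

2799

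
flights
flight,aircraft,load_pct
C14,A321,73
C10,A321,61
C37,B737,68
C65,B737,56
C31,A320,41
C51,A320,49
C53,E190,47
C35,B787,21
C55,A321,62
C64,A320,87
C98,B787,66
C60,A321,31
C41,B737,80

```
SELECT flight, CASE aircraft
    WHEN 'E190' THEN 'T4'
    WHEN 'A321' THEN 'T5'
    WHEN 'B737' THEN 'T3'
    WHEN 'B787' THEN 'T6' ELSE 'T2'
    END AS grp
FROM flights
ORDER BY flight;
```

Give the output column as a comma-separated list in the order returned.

flight=C10: aircraft='A321' → T5
flight=C14: aircraft='A321' → T5
flight=C31: ELSE → T2
flight=C35: aircraft='B787' → T6
flight=C37: aircraft='B737' → T3
flight=C41: aircraft='B737' → T3
flight=C51: ELSE → T2
flight=C53: aircraft='E190' → T4
flight=C55: aircraft='A321' → T5
flight=C60: aircraft='A321' → T5
flight=C64: ELSE → T2
flight=C65: aircraft='B737' → T3
flight=C98: aircraft='B787' → T6

T5, T5, T2, T6, T3, T3, T2, T4, T5, T5, T2, T3, T6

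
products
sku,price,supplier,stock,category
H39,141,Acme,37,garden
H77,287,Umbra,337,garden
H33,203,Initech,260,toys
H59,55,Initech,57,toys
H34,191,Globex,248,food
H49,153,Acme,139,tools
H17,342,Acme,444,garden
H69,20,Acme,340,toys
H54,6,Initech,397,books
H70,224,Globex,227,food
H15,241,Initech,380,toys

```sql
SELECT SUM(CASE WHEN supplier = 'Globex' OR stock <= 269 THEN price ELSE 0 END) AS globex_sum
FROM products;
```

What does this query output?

967

sku=H39: ✓ → 141
sku=H77: ✗
sku=H33: ✓ → 203
sku=H59: ✓ → 55
sku=H34: ✓ → 191
sku=H49: ✓ → 153
sku=H17: ✗
sku=H69: ✗
sku=H54: ✗
sku=H70: ✓ → 224
sku=H15: ✗
globex_sum = 141 + 203 + 55 + 191 + 153 + 224 = 967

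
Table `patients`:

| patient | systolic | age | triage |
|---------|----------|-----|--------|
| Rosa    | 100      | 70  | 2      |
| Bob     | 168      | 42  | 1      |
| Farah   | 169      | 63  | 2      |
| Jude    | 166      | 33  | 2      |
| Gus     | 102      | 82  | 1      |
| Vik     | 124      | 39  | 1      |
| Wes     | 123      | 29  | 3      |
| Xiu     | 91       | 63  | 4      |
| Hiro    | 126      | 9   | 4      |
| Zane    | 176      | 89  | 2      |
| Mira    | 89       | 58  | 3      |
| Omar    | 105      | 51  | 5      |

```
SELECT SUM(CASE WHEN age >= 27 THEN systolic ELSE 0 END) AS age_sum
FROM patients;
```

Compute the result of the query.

1413

patient=Rosa: ✓ → 100
patient=Bob: ✓ → 168
patient=Farah: ✓ → 169
patient=Jude: ✓ → 166
patient=Gus: ✓ → 102
patient=Vik: ✓ → 124
patient=Wes: ✓ → 123
patient=Xiu: ✓ → 91
patient=Hiro: ✗
patient=Zane: ✓ → 176
patient=Mira: ✓ → 89
patient=Omar: ✓ → 105
age_sum = 100 + 168 + 169 + 166 + 102 + 124 + 123 + 91 + 176 + 89 + 105 = 1413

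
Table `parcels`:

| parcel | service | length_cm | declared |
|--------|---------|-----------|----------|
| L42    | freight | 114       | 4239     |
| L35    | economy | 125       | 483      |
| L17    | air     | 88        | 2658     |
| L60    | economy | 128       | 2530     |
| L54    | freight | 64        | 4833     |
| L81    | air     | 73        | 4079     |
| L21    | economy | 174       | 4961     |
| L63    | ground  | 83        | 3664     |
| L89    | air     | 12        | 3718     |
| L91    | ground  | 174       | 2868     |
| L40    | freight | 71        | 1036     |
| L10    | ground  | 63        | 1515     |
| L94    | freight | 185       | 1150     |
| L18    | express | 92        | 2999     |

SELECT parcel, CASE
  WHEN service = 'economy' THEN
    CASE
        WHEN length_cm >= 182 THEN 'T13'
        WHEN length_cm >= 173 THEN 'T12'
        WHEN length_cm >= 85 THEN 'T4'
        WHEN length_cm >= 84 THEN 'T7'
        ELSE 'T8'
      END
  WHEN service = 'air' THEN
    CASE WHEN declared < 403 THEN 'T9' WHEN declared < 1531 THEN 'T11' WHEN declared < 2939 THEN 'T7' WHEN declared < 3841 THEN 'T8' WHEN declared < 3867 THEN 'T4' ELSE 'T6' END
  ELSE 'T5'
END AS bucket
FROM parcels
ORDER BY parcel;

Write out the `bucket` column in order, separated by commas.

T5, T7, T5, T12, T4, T5, T5, T5, T4, T5, T6, T8, T5, T5

parcel=L10: service='ground' → outer ELSE → T5
parcel=L17: service='air' → inner[declared < 2939] → T7
parcel=L18: service='express' → outer ELSE → T5
parcel=L21: service='economy' → inner[length_cm >= 173] → T12
parcel=L35: service='economy' → inner[length_cm >= 85] → T4
parcel=L40: service='freight' → outer ELSE → T5
parcel=L42: service='freight' → outer ELSE → T5
parcel=L54: service='freight' → outer ELSE → T5
parcel=L60: service='economy' → inner[length_cm >= 85] → T4
parcel=L63: service='ground' → outer ELSE → T5
parcel=L81: service='air' → inner[ELSE] → T6
parcel=L89: service='air' → inner[declared < 3841] → T8
parcel=L91: service='ground' → outer ELSE → T5
parcel=L94: service='freight' → outer ELSE → T5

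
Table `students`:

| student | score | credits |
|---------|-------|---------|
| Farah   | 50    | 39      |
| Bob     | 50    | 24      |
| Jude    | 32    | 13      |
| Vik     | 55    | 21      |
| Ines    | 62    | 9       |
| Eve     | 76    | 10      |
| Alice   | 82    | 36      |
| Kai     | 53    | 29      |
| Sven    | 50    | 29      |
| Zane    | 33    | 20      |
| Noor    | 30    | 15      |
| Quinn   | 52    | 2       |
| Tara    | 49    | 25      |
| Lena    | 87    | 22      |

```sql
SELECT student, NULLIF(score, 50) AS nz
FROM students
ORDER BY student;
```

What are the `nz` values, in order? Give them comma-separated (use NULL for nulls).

82, NULL, 76, NULL, 62, 32, 53, 87, 30, 52, NULL, 49, 55, 33

student=Alice: score=82 vs 50: differ → 82
student=Bob: score=50 vs 50: equal → NULL
student=Eve: score=76 vs 50: differ → 76
student=Farah: score=50 vs 50: equal → NULL
student=Ines: score=62 vs 50: differ → 62
student=Jude: score=32 vs 50: differ → 32
student=Kai: score=53 vs 50: differ → 53
student=Lena: score=87 vs 50: differ → 87
student=Noor: score=30 vs 50: differ → 30
student=Quinn: score=52 vs 50: differ → 52
student=Sven: score=50 vs 50: equal → NULL
student=Tara: score=49 vs 50: differ → 49
student=Vik: score=55 vs 50: differ → 55
student=Zane: score=33 vs 50: differ → 33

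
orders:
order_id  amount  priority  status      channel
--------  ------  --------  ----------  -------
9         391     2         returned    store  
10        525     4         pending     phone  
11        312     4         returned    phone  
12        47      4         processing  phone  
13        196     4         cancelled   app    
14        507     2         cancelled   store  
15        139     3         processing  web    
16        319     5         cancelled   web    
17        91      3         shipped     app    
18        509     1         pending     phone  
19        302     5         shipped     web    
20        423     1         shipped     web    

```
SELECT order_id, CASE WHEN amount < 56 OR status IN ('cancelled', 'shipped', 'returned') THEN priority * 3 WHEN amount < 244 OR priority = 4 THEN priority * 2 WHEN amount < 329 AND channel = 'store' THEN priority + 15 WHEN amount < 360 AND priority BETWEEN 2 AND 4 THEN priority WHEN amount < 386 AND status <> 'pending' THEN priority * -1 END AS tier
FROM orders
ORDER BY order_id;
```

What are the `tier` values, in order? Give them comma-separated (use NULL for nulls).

6, 8, 12, 12, 12, 6, 6, 15, 9, NULL, 15, 3

order_id=9: amount < 56 OR status IN ('cancelled', 'shipped', 'returned') → 6
order_id=10: amount < 244 OR priority = 4 → 8
order_id=11: amount < 56 OR status IN ('cancelled', 'shipped', 'returned') → 12
order_id=12: amount < 56 OR status IN ('cancelled', 'shipped', 'returned') → 12
order_id=13: amount < 56 OR status IN ('cancelled', 'shipped', 'returned') → 12
order_id=14: amount < 56 OR status IN ('cancelled', 'shipped', 'returned') → 6
order_id=15: amount < 244 OR priority = 4 → 6
order_id=16: amount < 56 OR status IN ('cancelled', 'shipped', 'returned') → 15
order_id=17: amount < 56 OR status IN ('cancelled', 'shipped', 'returned') → 9
order_id=18: (no match → NULL) → NULL
order_id=19: amount < 56 OR status IN ('cancelled', 'shipped', 'returned') → 15
order_id=20: amount < 56 OR status IN ('cancelled', 'shipped', 'returned') → 3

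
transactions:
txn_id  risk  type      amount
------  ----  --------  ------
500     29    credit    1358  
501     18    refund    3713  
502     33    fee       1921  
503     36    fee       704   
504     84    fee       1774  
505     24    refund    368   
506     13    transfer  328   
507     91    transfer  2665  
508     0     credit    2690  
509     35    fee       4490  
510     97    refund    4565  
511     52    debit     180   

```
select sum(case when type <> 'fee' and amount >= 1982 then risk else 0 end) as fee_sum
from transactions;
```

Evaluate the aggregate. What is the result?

206

txn_id=500: ✗
txn_id=501: ✓ → 18
txn_id=502: ✗
txn_id=503: ✗
txn_id=504: ✗
txn_id=505: ✗
txn_id=506: ✗
txn_id=507: ✓ → 91
txn_id=508: ✓ → 0
txn_id=509: ✗
txn_id=510: ✓ → 97
txn_id=511: ✗
fee_sum = 18 + 91 + 97 = 206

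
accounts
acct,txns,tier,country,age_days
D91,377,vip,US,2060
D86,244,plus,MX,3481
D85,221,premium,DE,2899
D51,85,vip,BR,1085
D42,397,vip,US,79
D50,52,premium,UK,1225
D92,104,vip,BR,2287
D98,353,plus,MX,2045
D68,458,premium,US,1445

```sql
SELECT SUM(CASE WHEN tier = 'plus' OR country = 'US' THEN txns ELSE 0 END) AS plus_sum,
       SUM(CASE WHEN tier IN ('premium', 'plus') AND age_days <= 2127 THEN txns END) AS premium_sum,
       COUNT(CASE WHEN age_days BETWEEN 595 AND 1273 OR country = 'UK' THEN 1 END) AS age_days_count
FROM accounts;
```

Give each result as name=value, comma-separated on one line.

[plus_sum: tier = 'plus' OR country = 'US']
acct=D91: ✓ → 377
acct=D86: ✓ → 244
acct=D85: ✗
acct=D51: ✗
acct=D42: ✓ → 397
acct=D50: ✗
acct=D92: ✗
acct=D98: ✓ → 353
acct=D68: ✓ → 458
plus_sum = 377 + 244 + 397 + 353 + 458 = 1829
—
[premium_sum: tier IN ('premium', 'plus') AND age_days <= 2127]
acct=D91: ✗
acct=D86: ✗
acct=D85: ✗
acct=D51: ✗
acct=D42: ✗
acct=D50: ✓ → 52
acct=D92: ✗
acct=D98: ✓ → 353
acct=D68: ✓ → 458
premium_sum = 52 + 353 + 458 = 863
—
[age_days_count: age_days BETWEEN 595 AND 1273 OR country = 'UK']
acct=D91: ✗
acct=D86: ✗
acct=D85: ✗
acct=D51: ✓ → 1
acct=D42: ✗
acct=D50: ✓ → 1
acct=D92: ✗
acct=D98: ✗
acct=D68: ✗
age_days_count = COUNT(1, 1) = 2

plus_sum=1829, premium_sum=863, age_days_count=2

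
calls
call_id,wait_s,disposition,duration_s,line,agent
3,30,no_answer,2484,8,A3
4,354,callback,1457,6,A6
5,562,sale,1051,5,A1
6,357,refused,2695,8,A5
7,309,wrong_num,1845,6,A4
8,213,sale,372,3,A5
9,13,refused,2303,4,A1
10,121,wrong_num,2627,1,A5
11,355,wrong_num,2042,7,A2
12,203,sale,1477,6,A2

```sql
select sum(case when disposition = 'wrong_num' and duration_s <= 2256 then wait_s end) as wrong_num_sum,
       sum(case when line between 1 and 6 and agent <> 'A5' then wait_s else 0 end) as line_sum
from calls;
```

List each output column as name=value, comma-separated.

[wrong_num_sum: disposition = 'wrong_num' and duration_s <= 2256]
call_id=3: ✗
call_id=4: ✗
call_id=5: ✗
call_id=6: ✗
call_id=7: ✓ → 309
call_id=8: ✗
call_id=9: ✗
call_id=10: ✗
call_id=11: ✓ → 355
call_id=12: ✗
wrong_num_sum = 309 + 355 = 664
—
[line_sum: line between 1 and 6 and agent <> 'A5']
call_id=3: ✗
call_id=4: ✓ → 354
call_id=5: ✓ → 562
call_id=6: ✗
call_id=7: ✓ → 309
call_id=8: ✗
call_id=9: ✓ → 13
call_id=10: ✗
call_id=11: ✗
call_id=12: ✓ → 203
line_sum = 354 + 562 + 309 + 13 + 203 = 1441

wrong_num_sum=664, line_sum=1441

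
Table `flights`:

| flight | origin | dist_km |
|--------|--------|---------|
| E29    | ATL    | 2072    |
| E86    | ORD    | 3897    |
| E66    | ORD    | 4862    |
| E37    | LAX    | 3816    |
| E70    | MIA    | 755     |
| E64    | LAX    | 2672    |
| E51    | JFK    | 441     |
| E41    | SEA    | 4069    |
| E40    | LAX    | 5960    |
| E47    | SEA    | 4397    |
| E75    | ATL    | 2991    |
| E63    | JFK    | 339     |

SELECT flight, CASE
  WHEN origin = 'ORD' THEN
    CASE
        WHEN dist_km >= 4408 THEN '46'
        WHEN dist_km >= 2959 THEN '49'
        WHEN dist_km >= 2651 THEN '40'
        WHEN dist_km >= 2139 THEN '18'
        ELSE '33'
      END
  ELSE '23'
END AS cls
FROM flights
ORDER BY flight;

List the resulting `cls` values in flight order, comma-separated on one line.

flight=E29: origin='ATL' → outer ELSE → 23
flight=E37: origin='LAX' → outer ELSE → 23
flight=E40: origin='LAX' → outer ELSE → 23
flight=E41: origin='SEA' → outer ELSE → 23
flight=E47: origin='SEA' → outer ELSE → 23
flight=E51: origin='JFK' → outer ELSE → 23
flight=E63: origin='JFK' → outer ELSE → 23
flight=E64: origin='LAX' → outer ELSE → 23
flight=E66: origin='ORD' → inner[dist_km >= 4408] → 46
flight=E70: origin='MIA' → outer ELSE → 23
flight=E75: origin='ATL' → outer ELSE → 23
flight=E86: origin='ORD' → inner[dist_km >= 2959] → 49

23, 23, 23, 23, 23, 23, 23, 23, 46, 23, 23, 49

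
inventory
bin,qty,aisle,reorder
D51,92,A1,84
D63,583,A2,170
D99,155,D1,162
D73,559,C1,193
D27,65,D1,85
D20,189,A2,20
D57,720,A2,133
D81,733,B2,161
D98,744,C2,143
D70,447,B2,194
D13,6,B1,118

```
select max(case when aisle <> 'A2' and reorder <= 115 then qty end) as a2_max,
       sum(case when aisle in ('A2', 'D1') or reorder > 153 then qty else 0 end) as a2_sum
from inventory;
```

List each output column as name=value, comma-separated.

[a2_max: aisle <> 'A2' and reorder <= 115]
bin=D51: ✓ → 92
bin=D63: ✗
bin=D99: ✗
bin=D73: ✗
bin=D27: ✓ → 65
bin=D20: ✗
bin=D57: ✗
bin=D81: ✗
bin=D98: ✗
bin=D70: ✗
bin=D13: ✗
a2_max = MAX(92, 65) = 92
—
[a2_sum: aisle in ('A2', 'D1') or reorder > 153]
bin=D51: ✗
bin=D63: ✓ → 583
bin=D99: ✓ → 155
bin=D73: ✓ → 559
bin=D27: ✓ → 65
bin=D20: ✓ → 189
bin=D57: ✓ → 720
bin=D81: ✓ → 733
bin=D98: ✗
bin=D70: ✓ → 447
bin=D13: ✗
a2_sum = 583 + 155 + 559 + 65 + 189 + 720 + 733 + 447 = 3451

a2_max=92, a2_sum=3451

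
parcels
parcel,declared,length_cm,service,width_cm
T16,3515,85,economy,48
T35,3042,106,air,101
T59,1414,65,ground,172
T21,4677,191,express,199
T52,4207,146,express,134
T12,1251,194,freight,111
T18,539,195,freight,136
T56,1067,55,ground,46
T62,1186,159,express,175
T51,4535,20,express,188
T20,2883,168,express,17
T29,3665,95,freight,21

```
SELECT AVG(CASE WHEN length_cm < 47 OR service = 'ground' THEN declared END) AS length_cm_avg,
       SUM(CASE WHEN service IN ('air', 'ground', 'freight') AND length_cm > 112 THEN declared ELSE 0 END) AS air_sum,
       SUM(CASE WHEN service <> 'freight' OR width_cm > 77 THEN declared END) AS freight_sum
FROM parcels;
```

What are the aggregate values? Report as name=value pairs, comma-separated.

length_cm_avg=2338.6666666667, air_sum=1790, freight_sum=28316

[length_cm_avg: length_cm < 47 OR service = 'ground']
parcel=T16: ✗
parcel=T35: ✗
parcel=T59: ✓ → 1414
parcel=T21: ✗
parcel=T52: ✗
parcel=T12: ✗
parcel=T18: ✗
parcel=T56: ✓ → 1067
parcel=T62: ✗
parcel=T51: ✓ → 4535
parcel=T20: ✗
parcel=T29: ✗
length_cm_avg = (1414 + 1067 + 4535) / 3 = 2338.6666666667
—
[air_sum: service IN ('air', 'ground', 'freight') AND length_cm > 112]
parcel=T16: ✗
parcel=T35: ✗
parcel=T59: ✗
parcel=T21: ✗
parcel=T52: ✗
parcel=T12: ✓ → 1251
parcel=T18: ✓ → 539
parcel=T56: ✗
parcel=T62: ✗
parcel=T51: ✗
parcel=T20: ✗
parcel=T29: ✗
air_sum = 1251 + 539 = 1790
—
[freight_sum: service <> 'freight' OR width_cm > 77]
parcel=T16: ✓ → 3515
parcel=T35: ✓ → 3042
parcel=T59: ✓ → 1414
parcel=T21: ✓ → 4677
parcel=T52: ✓ → 4207
parcel=T12: ✓ → 1251
parcel=T18: ✓ → 539
parcel=T56: ✓ → 1067
parcel=T62: ✓ → 1186
parcel=T51: ✓ → 4535
parcel=T20: ✓ → 2883
parcel=T29: ✗
freight_sum = 3515 + 3042 + 1414 + 4677 + 4207 + 1251 + 539 + 1067 + 1186 + 4535 + 2883 = 28316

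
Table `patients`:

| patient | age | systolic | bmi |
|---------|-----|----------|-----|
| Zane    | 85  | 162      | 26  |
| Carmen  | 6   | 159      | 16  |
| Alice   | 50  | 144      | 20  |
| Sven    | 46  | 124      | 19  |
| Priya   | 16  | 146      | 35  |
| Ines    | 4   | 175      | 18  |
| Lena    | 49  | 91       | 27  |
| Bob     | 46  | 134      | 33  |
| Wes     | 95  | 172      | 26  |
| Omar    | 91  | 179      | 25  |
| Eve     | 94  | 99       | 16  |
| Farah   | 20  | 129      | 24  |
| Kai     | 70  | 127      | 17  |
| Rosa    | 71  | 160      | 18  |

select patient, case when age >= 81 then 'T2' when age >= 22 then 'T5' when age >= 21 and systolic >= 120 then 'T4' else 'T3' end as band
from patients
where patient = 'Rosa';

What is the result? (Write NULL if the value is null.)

T5

patient = Rosa: age=71, systolic=160, bmi=18.
age >= 81 → false
age >= 22 → true → T5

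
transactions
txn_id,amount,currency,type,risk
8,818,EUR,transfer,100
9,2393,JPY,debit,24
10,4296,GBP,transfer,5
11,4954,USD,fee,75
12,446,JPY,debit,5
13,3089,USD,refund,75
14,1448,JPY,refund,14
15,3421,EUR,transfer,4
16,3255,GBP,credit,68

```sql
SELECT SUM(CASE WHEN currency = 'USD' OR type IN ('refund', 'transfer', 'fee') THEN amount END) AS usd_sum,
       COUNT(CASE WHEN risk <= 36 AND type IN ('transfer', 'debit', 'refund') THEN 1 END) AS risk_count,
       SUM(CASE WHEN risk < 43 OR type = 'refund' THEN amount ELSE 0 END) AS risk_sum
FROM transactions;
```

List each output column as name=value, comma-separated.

[usd_sum: currency = 'USD' OR type IN ('refund', 'transfer', 'fee')]
txn_id=8: ✓ → 818
txn_id=9: ✗
txn_id=10: ✓ → 4296
txn_id=11: ✓ → 4954
txn_id=12: ✗
txn_id=13: ✓ → 3089
txn_id=14: ✓ → 1448
txn_id=15: ✓ → 3421
txn_id=16: ✗
usd_sum = 818 + 4296 + 4954 + 3089 + 1448 + 3421 = 18026
—
[risk_count: risk <= 36 AND type IN ('transfer', 'debit', 'refund')]
txn_id=8: ✗
txn_id=9: ✓ → 1
txn_id=10: ✓ → 1
txn_id=11: ✗
txn_id=12: ✓ → 1
txn_id=13: ✗
txn_id=14: ✓ → 1
txn_id=15: ✓ → 1
txn_id=16: ✗
risk_count = COUNT(1, 1, 1, 1, 1) = 5
—
[risk_sum: risk < 43 OR type = 'refund']
txn_id=8: ✗
txn_id=9: ✓ → 2393
txn_id=10: ✓ → 4296
txn_id=11: ✗
txn_id=12: ✓ → 446
txn_id=13: ✓ → 3089
txn_id=14: ✓ → 1448
txn_id=15: ✓ → 3421
txn_id=16: ✗
risk_sum = 2393 + 4296 + 446 + 3089 + 1448 + 3421 = 15093

usd_sum=18026, risk_count=5, risk_sum=15093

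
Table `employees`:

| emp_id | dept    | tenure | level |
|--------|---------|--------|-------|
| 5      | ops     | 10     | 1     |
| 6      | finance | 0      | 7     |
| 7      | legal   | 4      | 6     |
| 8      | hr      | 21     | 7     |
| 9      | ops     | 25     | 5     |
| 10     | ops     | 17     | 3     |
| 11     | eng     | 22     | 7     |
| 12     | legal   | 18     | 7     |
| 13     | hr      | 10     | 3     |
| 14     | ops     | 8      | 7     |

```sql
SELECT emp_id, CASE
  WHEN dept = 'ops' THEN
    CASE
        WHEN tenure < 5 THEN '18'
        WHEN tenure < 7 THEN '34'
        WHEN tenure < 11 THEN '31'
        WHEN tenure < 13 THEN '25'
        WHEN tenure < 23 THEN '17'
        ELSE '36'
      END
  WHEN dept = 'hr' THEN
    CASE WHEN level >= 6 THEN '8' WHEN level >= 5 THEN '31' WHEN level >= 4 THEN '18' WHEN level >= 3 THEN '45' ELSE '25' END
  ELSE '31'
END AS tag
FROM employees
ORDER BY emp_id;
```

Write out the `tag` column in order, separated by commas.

emp_id=5: dept='ops' → inner[tenure < 11] → 31
emp_id=6: dept='finance' → outer ELSE → 31
emp_id=7: dept='legal' → outer ELSE → 31
emp_id=8: dept='hr' → inner[level >= 6] → 8
emp_id=9: dept='ops' → inner[ELSE] → 36
emp_id=10: dept='ops' → inner[tenure < 23] → 17
emp_id=11: dept='eng' → outer ELSE → 31
emp_id=12: dept='legal' → outer ELSE → 31
emp_id=13: dept='hr' → inner[level >= 3] → 45
emp_id=14: dept='ops' → inner[tenure < 11] → 31

31, 31, 31, 8, 36, 17, 31, 31, 45, 31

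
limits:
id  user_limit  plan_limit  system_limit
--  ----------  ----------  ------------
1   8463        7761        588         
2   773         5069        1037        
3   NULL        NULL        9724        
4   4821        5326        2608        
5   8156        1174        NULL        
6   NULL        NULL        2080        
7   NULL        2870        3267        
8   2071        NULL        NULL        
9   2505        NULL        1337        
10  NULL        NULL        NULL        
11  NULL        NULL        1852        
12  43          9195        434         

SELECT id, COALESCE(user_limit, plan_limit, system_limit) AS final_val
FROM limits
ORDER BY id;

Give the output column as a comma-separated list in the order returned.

8463, 773, 9724, 4821, 8156, 2080, 2870, 2071, 2505, NULL, 1852, 43

id=1: user_limit=8463 → 8463
id=2: user_limit=773 → 773
id=3: user_limit=NULL, plan_limit=NULL, system_limit=9724 → 9724
id=4: user_limit=4821 → 4821
id=5: user_limit=8156 → 8156
id=6: user_limit=NULL, plan_limit=NULL, system_limit=2080 → 2080
id=7: user_limit=NULL, plan_limit=2870 → 2870
id=8: user_limit=2071 → 2071
id=9: user_limit=2505 → 2505
id=10: user_limit=NULL, plan_limit=NULL, system_limit=NULL (all NULL) → NULL
id=11: user_limit=NULL, plan_limit=NULL, system_limit=1852 → 1852
id=12: user_limit=43 → 43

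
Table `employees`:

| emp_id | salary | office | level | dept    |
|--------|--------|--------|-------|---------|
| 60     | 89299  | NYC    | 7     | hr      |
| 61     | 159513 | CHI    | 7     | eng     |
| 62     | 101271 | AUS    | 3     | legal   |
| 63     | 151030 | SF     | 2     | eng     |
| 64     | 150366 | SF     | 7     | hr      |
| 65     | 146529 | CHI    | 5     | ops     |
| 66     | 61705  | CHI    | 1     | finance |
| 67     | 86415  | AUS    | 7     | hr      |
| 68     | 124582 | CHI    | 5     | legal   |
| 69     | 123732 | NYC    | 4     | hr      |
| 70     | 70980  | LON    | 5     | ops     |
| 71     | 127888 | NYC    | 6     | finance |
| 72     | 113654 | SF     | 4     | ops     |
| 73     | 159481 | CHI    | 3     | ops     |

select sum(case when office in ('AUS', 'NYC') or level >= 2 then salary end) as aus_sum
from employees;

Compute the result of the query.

1604740

emp_id=60: ✓ → 89299
emp_id=61: ✓ → 159513
emp_id=62: ✓ → 101271
emp_id=63: ✓ → 151030
emp_id=64: ✓ → 150366
emp_id=65: ✓ → 146529
emp_id=66: ✗
emp_id=67: ✓ → 86415
emp_id=68: ✓ → 124582
emp_id=69: ✓ → 123732
emp_id=70: ✓ → 70980
emp_id=71: ✓ → 127888
emp_id=72: ✓ → 113654
emp_id=73: ✓ → 159481
aus_sum = 89299 + 159513 + 101271 + 151030 + 150366 + 146529 + 86415 + 124582 + 123732 + 70980 + 127888 + 113654 + 159481 = 1604740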